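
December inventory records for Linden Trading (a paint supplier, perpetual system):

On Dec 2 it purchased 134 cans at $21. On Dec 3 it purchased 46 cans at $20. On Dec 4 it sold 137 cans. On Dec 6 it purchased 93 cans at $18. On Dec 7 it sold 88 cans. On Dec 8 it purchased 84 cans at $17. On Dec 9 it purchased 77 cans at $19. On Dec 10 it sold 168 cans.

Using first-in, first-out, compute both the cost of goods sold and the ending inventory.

Dec 4, 137 sold [FIFO — oldest first]: 134 @ $21 + 3 @ $20 = $2,874
Dec 7, 88 sold [FIFO — oldest first]: 43 @ $20 + 45 @ $18 = $1,670
Dec 10, 168 sold [FIFO — oldest first]: 48 @ $18 + 84 @ $17 + 36 @ $19 = $2,976
Total COGS = $2,874 + $1,670 + $2,976 = $7,520
Ending inventory: 41 @ $19 = $779
Check: goods available $8,299 = COGS $7,520 + ending $779

COGS = $7,520; ending inventory = $779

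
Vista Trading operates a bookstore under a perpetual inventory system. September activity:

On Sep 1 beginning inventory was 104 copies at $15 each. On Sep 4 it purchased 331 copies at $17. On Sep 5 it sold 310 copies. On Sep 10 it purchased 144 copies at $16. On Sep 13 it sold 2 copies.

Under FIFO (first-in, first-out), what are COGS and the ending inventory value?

COGS = $5,096; ending inventory = $4,395

Sep 5, 310 sold [FIFO — oldest first]: 104 @ $15 + 206 @ $17 = $5,062
Sep 13, 2 sold [FIFO — oldest first]: 2 @ $17 = $34
Total COGS = $5,062 + $34 = $5,096
Ending inventory: 123 @ $17 + 144 @ $16 = $4,395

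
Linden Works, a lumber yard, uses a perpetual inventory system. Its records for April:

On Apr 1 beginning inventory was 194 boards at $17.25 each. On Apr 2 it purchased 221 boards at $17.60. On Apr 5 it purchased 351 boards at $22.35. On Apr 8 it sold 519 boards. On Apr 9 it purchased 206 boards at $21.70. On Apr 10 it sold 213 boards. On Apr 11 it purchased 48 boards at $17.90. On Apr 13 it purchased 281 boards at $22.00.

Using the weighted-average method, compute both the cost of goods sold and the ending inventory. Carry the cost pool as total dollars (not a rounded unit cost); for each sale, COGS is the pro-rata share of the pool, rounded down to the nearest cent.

COGS = $14,606.45; ending inventory = $11,985.90

After Apr 1: 194 on hand, pool $3,346.50 (≈ $17.2500 each)
After Apr 2: 415 on hand, pool $7,236.10 (≈ $17.4364 each)
After Apr 5: 766 on hand, pool $15,080.95 (≈ $19.6879 each)
Apr 8, sell 519: 519/766 × $15,080.95 → $10,218.03
After Apr 9: 453 on hand, pool $9,333.12 (≈ $20.6029 each)
Apr 10, sell 213: 213/453 × $9,333.12 → $4,388.42
After Apr 11: 288 on hand, pool $5,803.90 (≈ $20.1524 each)
After Apr 13: 569 on hand, pool $11,985.90 (≈ $21.0649 each)
Total COGS = $10,218.03 + $4,388.42 = $14,606.45
Ending inventory (cost pool remaining) = $11,985.90
Check: goods available $26,592.35 = COGS $14,606.45 + ending $11,985.90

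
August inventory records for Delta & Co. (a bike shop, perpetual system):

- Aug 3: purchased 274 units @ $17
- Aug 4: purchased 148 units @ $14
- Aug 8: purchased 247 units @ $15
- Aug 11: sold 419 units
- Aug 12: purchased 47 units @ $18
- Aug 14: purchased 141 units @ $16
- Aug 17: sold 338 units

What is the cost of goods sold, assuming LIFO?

COGS = $11,837

Aug 11, 419 sold [LIFO — newest first]: 247 @ $15 + 148 @ $14 + 24 @ $17 = $6,185
Aug 17, 338 sold [LIFO — newest first]: 141 @ $16 + 47 @ $18 + 150 @ $17 = $5,652
Total COGS = $6,185 + $5,652 = $11,837
Ending inventory: 100 @ $17 = $1,700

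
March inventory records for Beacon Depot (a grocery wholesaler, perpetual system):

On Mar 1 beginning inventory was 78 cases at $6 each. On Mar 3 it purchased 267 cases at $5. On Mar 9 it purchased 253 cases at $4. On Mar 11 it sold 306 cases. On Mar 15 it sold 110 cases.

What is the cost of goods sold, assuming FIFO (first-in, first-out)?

Mar 11, 306 sold [FIFO — oldest first]: 78 @ $6 + 228 @ $5 = $1,608
Mar 15, 110 sold [FIFO — oldest first]: 39 @ $5 + 71 @ $4 = $479
Total COGS = $1,608 + $479 = $2,087
Ending inventory: 182 @ $4 = $728

COGS = $2,087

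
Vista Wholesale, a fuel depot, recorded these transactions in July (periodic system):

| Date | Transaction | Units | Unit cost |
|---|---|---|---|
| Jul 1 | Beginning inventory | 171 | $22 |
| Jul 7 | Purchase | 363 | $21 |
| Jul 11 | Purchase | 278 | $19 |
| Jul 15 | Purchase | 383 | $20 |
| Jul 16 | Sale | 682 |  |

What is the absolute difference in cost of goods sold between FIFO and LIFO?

$814

FIFO COGS: 171 @ $22 + 363 @ $21 + 148 @ $19 = $14,197
LIFO COGS: 383 @ $20 + 278 @ $19 + 21 @ $21 = $13,383
Difference = |$14,197 − $13,383| = $814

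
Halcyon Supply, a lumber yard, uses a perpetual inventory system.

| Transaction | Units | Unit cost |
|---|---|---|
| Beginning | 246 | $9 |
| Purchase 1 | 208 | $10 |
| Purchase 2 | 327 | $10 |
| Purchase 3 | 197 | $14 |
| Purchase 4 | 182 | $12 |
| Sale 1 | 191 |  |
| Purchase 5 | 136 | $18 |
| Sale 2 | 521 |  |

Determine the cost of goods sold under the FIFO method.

Sale 1 (191) [FIFO — oldest first]: 191 @ $9 = $1,719
Sale 2 (521) [FIFO — oldest first]: 55 @ $9 + 208 @ $10 + 258 @ $10 = $5,155
Total COGS = $1,719 + $5,155 = $6,874
Ending inventory: 69 @ $10 + 197 @ $14 + 182 @ $12 + 136 @ $18 = $8,080
Check: goods available $14,954 = COGS $6,874 + ending $8,080

COGS = $6,874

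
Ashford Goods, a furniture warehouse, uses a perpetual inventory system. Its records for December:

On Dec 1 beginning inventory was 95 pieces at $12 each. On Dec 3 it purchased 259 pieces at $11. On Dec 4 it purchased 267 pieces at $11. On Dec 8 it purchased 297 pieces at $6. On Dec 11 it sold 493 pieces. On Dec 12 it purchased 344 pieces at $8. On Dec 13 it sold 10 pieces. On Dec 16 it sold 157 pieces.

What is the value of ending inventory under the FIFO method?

Ending inventory = $4,300

Dec 11, 493 sold [FIFO — oldest first]: 95 @ $12 + 259 @ $11 + 139 @ $11 = $5,518
Dec 13, 10 sold [FIFO — oldest first]: 10 @ $11 = $110
Dec 16, 157 sold [FIFO — oldest first]: 118 @ $11 + 39 @ $6 = $1,532
Total COGS = $5,518 + $110 + $1,532 = $7,160
Ending inventory: 258 @ $6 + 344 @ $8 = $4,300
Check: goods available $11,460 = COGS $7,160 + ending $4,300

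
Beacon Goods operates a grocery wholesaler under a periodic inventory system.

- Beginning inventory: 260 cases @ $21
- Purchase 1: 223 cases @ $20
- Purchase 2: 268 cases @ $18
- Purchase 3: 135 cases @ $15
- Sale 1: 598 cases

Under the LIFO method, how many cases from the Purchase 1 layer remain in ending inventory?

Sale 1 (598) [LIFO — newest first]: 135 @ $15 + 268 @ $18 + 195 @ $20 = $10,749
Ending inventory: 260 @ $21 + 28 @ $20 = $6,020

28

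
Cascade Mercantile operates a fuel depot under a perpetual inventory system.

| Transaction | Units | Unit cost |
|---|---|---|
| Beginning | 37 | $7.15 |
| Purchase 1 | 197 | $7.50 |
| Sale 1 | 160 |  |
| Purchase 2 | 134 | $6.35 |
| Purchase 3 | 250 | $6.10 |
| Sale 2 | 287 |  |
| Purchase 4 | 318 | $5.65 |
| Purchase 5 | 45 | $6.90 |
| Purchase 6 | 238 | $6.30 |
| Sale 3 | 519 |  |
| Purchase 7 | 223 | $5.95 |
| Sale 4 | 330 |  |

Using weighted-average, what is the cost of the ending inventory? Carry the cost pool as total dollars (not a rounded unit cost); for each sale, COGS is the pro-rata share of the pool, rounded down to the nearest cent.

Ending inventory = $879.36

After Beginning: 37 on hand, pool $264.55 (≈ $7.1500 each)
After Purchase 1: 234 on hand, pool $1,742.05 (≈ $7.4447 each)
Sale 1, sell 160: 160/234 × $1,742.05 → $1,191.14
After Purchase 2: 208 on hand, pool $1,401.81 (≈ $6.7395 each)
After Purchase 3: 458 on hand, pool $2,926.81 (≈ $6.3904 each)
Sale 2, sell 287: 287/458 × $2,926.81 → $1,834.04
After Purchase 4: 489 on hand, pool $2,889.47 (≈ $5.9089 each)
After Purchase 5: 534 on hand, pool $3,199.97 (≈ $5.9925 each)
After Purchase 6: 772 on hand, pool $4,699.37 (≈ $6.0873 each)
Sale 3, sell 519: 519/772 × $4,699.37 → $3,159.29
After Purchase 7: 476 on hand, pool $2,866.93 (≈ $6.0230 each)
Sale 4, sell 330: 330/476 × $2,866.93 → $1,987.57
Total COGS = $1,191.14 + $1,834.04 + $3,159.29 + $1,987.57 = $8,172.04
Ending inventory (cost pool remaining) = $879.36
Check: goods available $9,051.40 = COGS $8,172.04 + ending $879.36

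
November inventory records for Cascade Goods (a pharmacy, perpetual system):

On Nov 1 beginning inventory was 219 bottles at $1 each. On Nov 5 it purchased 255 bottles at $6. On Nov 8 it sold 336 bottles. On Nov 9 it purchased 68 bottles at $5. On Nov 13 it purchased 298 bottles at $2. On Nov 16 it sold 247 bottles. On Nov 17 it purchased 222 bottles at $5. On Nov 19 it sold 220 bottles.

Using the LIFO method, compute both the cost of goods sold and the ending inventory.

COGS = $3,205; ending inventory = $590

Nov 8, 336 sold [LIFO — newest first]: 255 @ $6 + 81 @ $1 = $1,611
Nov 16, 247 sold [LIFO — newest first]: 247 @ $2 = $494
Nov 19, 220 sold [LIFO — newest first]: 220 @ $5 = $1,100
Total COGS = $1,611 + $494 + $1,100 = $3,205
Ending inventory: 138 @ $1 + 68 @ $5 + 51 @ $2 + 2 @ $5 = $590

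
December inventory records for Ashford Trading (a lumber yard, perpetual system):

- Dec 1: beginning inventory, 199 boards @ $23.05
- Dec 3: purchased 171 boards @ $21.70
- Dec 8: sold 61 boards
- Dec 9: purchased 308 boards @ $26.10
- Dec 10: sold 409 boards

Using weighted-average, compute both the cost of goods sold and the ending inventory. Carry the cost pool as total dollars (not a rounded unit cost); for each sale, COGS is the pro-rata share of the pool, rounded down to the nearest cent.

COGS = $11,290.35; ending inventory = $5,046.10

After Dec 1: 199 on hand, pool $4,586.95 (≈ $23.0500 each)
After Dec 3: 370 on hand, pool $8,297.65 (≈ $22.4261 each)
Dec 8, sell 61: 61/370 × $8,297.65 → $1,367.99
After Dec 9: 617 on hand, pool $14,968.46 (≈ $24.2601 each)
Dec 10, sell 409: 409/617 × $14,968.46 → $9,922.36
Total COGS = $1,367.99 + $9,922.36 = $11,290.35
Ending inventory (cost pool remaining) = $5,046.10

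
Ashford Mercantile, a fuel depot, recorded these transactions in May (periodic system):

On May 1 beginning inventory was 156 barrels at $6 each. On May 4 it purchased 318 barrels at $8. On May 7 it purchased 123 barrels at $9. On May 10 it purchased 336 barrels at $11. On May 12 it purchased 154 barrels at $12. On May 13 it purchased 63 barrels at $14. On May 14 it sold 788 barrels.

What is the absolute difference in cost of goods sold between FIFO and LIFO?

FIFO COGS: 156 @ $6 + 318 @ $8 + 123 @ $9 + 191 @ $11 = $6,688
LIFO COGS: 63 @ $14 + 154 @ $12 + 336 @ $11 + 123 @ $9 + 112 @ $8 = $8,429
Difference = |$6,688 − $8,429| = $1,741

$1,741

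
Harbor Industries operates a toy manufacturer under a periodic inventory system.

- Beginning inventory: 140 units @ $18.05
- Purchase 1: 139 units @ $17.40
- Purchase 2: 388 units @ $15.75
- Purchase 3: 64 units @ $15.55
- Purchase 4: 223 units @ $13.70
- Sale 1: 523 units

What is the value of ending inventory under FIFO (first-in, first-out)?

Sale 1 (523) [FIFO — oldest first]: 140 @ $18.05 + 139 @ $17.40 + 244 @ $15.75 = $8,788.60
Ending inventory: 144 @ $15.75 + 64 @ $15.55 + 223 @ $13.70 = $6,318.30
Check: goods available $15,106.90 = COGS $8,788.60 + ending $6,318.30

Ending inventory = $6,318.30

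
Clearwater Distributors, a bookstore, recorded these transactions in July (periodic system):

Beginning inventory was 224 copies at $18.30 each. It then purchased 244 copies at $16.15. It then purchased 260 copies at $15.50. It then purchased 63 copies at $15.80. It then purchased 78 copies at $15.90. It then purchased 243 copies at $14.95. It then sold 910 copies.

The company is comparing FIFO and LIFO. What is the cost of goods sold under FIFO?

COGS = $14,918.35

FIFO COGS: 224 @ $18.30 + 244 @ $16.15 + 260 @ $15.50 + 63 @ $15.80 + 78 @ $15.90 + 41 @ $14.95 = $14,918.35
LIFO COGS: 243 @ $14.95 + 78 @ $15.90 + 63 @ $15.80 + 260 @ $15.50 + 244 @ $16.15 + 22 @ $18.30 = $14,241.65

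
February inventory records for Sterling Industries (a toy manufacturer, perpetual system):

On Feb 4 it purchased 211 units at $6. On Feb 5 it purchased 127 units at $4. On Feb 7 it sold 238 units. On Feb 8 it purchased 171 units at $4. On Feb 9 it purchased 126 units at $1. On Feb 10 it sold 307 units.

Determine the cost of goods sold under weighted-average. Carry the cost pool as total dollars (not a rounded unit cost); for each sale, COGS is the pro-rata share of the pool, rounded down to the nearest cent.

After Feb 4: 211 on hand, pool $1,266.00 (≈ $6.0000 each)
After Feb 5: 338 on hand, pool $1,774.00 (≈ $5.2485 each)
Feb 7, sell 238: 238/338 × $1,774.00 → $1,249.14
After Feb 8: 271 on hand, pool $1,208.86 (≈ $4.4607 each)
After Feb 9: 397 on hand, pool $1,334.86 (≈ $3.3624 each)
Feb 10, sell 307: 307/397 × $1,334.86 → $1,032.24
Total COGS = $1,249.14 + $1,032.24 = $2,281.38
Ending inventory (cost pool remaining) = $302.62
Check: goods available $2,584.00 = COGS $2,281.38 + ending $302.62

COGS = $2,281.38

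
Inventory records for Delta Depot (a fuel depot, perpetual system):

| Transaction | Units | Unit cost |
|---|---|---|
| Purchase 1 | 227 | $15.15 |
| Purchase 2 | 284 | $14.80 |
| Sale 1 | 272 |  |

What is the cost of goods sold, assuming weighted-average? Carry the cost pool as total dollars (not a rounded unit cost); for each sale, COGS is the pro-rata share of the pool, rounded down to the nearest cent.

After Purchase 1: 227 on hand, pool $3,439.05 (≈ $15.1500 each)
After Purchase 2: 511 on hand, pool $7,642.25 (≈ $14.9555 each)
Sale 1, sell 272: 272/511 × $7,642.25 → $4,067.89
Ending inventory (cost pool remaining) = $3,574.36

COGS = $4,067.89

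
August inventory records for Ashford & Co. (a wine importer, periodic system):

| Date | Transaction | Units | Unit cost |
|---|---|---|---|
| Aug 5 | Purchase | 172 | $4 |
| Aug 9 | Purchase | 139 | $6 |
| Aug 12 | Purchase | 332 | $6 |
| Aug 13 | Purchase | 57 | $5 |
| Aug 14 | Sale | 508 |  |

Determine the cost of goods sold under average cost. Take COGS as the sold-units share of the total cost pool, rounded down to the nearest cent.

Aug 14, sell 508: 508/700 × $3,799.00 → $2,756.98
Ending inventory (cost pool remaining) = $1,042.02

COGS = $2,756.98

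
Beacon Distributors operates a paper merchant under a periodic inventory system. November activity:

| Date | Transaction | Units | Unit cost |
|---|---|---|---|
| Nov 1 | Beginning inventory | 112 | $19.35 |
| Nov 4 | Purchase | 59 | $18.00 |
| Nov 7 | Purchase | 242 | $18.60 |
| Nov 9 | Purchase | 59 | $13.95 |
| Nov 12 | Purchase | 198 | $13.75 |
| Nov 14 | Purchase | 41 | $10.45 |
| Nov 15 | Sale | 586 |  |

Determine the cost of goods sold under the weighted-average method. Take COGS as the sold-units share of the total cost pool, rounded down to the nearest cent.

COGS = $9,646.66

Nov 15, sell 586: 586/711 × $11,704.40 → $9,646.66
Ending inventory (cost pool remaining) = $2,057.74
Check: goods available $11,704.40 = COGS $9,646.66 + ending $2,057.74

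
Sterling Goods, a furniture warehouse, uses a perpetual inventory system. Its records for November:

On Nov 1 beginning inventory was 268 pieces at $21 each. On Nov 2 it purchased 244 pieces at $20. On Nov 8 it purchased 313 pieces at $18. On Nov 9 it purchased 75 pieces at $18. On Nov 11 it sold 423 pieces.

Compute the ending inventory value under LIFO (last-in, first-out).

Nov 11, 423 sold [LIFO — newest first]: 75 @ $18 + 313 @ $18 + 35 @ $20 = $7,684
Ending inventory: 268 @ $21 + 209 @ $20 = $9,808

Ending inventory = $9,808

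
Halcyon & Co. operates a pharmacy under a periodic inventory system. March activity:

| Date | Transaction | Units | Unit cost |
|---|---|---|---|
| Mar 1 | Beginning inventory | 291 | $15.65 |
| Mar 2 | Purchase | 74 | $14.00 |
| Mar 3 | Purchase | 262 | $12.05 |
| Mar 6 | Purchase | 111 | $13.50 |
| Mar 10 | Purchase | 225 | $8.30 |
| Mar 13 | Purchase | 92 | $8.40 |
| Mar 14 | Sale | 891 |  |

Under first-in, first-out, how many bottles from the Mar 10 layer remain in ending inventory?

72

Mar 14, 891 sold [FIFO — oldest first]: 291 @ $15.65 + 74 @ $14.00 + 262 @ $12.05 + 111 @ $13.50 + 153 @ $8.30 = $11,515.65
Ending inventory: 72 @ $8.30 + 92 @ $8.40 = $1,370.40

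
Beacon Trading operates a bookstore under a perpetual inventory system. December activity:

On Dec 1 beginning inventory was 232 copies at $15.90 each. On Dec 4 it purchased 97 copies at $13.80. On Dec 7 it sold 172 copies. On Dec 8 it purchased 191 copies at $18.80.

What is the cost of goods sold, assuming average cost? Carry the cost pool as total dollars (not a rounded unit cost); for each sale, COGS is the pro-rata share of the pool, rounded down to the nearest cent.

COGS = $2,628.30

After Dec 1: 232 on hand, pool $3,688.80 (≈ $15.9000 each)
After Dec 4: 329 on hand, pool $5,027.40 (≈ $15.2809 each)
Dec 7, sell 172: 172/329 × $5,027.40 → $2,628.30
After Dec 8: 348 on hand, pool $5,989.90 (≈ $17.2124 each)
Ending inventory (cost pool remaining) = $5,989.90
Check: goods available $8,618.20 = COGS $2,628.30 + ending $5,989.90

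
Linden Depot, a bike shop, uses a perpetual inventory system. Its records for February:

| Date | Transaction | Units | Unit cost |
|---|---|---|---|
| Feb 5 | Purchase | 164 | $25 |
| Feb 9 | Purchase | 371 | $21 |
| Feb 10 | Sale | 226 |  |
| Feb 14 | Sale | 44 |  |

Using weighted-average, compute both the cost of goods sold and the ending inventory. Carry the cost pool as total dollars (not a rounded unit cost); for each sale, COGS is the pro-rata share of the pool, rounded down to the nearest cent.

After Feb 5: 164 on hand, pool $4,100.00 (≈ $25.0000 each)
After Feb 9: 535 on hand, pool $11,891.00 (≈ $22.2262 each)
Feb 10, sell 226: 226/535 × $11,891.00 → $5,023.11
Feb 14, sell 44: 44/309 × $6,867.89 → $977.95
Total COGS = $5,023.11 + $977.95 = $6,001.06
Ending inventory (cost pool remaining) = $5,889.94

COGS = $6,001.06; ending inventory = $5,889.94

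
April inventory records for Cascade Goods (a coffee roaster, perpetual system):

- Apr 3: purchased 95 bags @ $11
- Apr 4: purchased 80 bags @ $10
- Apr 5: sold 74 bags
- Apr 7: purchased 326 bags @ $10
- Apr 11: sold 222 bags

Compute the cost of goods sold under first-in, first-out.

Apr 5, 74 sold [FIFO — oldest first]: 74 @ $11 = $814
Apr 11, 222 sold [FIFO — oldest first]: 21 @ $11 + 80 @ $10 + 121 @ $10 = $2,241
Total COGS = $814 + $2,241 = $3,055
Ending inventory: 205 @ $10 = $2,050
Check: goods available $5,105 = COGS $3,055 + ending $2,050

COGS = $3,055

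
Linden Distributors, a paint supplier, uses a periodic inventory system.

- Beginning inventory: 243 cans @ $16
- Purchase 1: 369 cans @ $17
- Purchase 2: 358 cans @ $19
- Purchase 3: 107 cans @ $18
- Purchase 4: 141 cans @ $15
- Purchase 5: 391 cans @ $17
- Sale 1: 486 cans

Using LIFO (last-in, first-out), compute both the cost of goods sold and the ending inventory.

COGS = $8,072; ending inventory = $19,579

Sale 1 (486) [LIFO — newest first]: 391 @ $17 + 95 @ $15 = $8,072
Ending inventory: 243 @ $16 + 369 @ $17 + 358 @ $19 + 107 @ $18 + 46 @ $15 = $19,579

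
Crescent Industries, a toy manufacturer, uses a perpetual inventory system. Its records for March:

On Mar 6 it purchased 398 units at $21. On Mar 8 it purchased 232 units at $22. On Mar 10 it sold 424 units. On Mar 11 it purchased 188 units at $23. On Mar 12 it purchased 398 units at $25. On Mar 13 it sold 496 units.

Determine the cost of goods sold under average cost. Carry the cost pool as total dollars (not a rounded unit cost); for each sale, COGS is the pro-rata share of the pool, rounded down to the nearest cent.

After Mar 6: 398 on hand, pool $8,358.00 (≈ $21.0000 each)
After Mar 8: 630 on hand, pool $13,462.00 (≈ $21.3683 each)
Mar 10, sell 424: 424/630 × $13,462.00 → $9,060.13
After Mar 11: 394 on hand, pool $8,725.87 (≈ $22.1469 each)
After Mar 12: 792 on hand, pool $18,675.87 (≈ $23.5806 each)
Mar 13, sell 496: 496/792 × $18,675.87 → $11,695.99
Total COGS = $9,060.13 + $11,695.99 = $20,756.12
Ending inventory (cost pool remaining) = $6,979.88
Check: goods available $27,736.00 = COGS $20,756.12 + ending $6,979.88

COGS = $20,756.12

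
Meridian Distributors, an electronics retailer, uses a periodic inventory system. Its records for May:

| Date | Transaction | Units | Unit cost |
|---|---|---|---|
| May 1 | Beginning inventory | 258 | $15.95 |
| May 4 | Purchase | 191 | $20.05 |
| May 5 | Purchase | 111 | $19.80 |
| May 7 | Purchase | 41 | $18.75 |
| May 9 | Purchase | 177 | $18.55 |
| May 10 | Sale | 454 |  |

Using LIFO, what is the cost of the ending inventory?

May 10, 454 sold [LIFO — newest first]: 177 @ $18.55 + 41 @ $18.75 + 111 @ $19.80 + 125 @ $20.05 = $8,756.15
Ending inventory: 258 @ $15.95 + 66 @ $20.05 = $5,438.40

Ending inventory = $5,438.40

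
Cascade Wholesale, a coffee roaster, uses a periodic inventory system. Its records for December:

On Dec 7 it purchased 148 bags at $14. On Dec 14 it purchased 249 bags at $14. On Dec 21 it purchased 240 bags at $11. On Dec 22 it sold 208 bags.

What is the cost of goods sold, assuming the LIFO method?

COGS = $2,288

Dec 22, 208 sold [LIFO — newest first]: 208 @ $11 = $2,288
Ending inventory: 148 @ $14 + 249 @ $14 + 32 @ $11 = $5,910
Check: goods available $8,198 = COGS $2,288 + ending $5,910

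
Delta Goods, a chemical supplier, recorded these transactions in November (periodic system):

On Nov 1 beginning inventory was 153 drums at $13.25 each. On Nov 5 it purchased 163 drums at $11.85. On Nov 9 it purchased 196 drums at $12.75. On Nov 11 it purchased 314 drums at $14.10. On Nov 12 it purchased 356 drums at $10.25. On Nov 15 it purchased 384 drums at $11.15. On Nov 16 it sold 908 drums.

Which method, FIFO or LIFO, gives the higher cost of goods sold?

FIFO

FIFO COGS: 153 @ $13.25 + 163 @ $11.85 + 196 @ $12.75 + 314 @ $14.10 + 82 @ $10.25 = $11,725.70
LIFO COGS: 384 @ $11.15 + 356 @ $10.25 + 168 @ $14.10 = $10,299.40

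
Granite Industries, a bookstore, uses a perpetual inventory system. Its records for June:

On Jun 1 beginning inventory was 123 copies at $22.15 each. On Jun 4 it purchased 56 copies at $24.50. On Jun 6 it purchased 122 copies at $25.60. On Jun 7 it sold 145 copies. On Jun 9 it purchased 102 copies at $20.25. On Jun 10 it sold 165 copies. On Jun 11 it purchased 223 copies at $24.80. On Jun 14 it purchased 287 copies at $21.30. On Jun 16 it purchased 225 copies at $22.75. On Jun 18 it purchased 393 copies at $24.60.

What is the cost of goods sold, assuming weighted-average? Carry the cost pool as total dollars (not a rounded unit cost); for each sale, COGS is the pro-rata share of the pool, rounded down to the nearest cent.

After Jun 1: 123 on hand, pool $2,724.45 (≈ $22.1500 each)
After Jun 4: 179 on hand, pool $4,096.45 (≈ $22.8852 each)
After Jun 6: 301 on hand, pool $7,219.65 (≈ $23.9855 each)
Jun 7, sell 145: 145/301 × $7,219.65 → $3,477.90
After Jun 9: 258 on hand, pool $5,807.25 (≈ $22.5087 each)
Jun 10, sell 165: 165/258 × $5,807.25 → $3,713.93
After Jun 11: 316 on hand, pool $7,623.72 (≈ $24.1257 each)
After Jun 14: 603 on hand, pool $13,736.82 (≈ $22.7808 each)
After Jun 16: 828 on hand, pool $18,855.57 (≈ $22.7724 each)
After Jun 18: 1221 on hand, pool $28,523.37 (≈ $23.3607 each)
Total COGS = $3,477.90 + $3,713.93 = $7,191.83
Ending inventory (cost pool remaining) = $28,523.37

COGS = $7,191.83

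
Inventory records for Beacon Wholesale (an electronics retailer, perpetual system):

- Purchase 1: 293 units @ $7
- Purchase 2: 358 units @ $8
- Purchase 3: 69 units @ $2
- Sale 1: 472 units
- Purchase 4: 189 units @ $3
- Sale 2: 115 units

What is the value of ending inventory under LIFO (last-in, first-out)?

Sale 1 (472) [LIFO — newest first]: 69 @ $2 + 358 @ $8 + 45 @ $7 = $3,317
Sale 2 (115) [LIFO — newest first]: 115 @ $3 = $345
Total COGS = $3,317 + $345 = $3,662
Ending inventory: 248 @ $7 + 74 @ $3 = $1,958

Ending inventory = $1,958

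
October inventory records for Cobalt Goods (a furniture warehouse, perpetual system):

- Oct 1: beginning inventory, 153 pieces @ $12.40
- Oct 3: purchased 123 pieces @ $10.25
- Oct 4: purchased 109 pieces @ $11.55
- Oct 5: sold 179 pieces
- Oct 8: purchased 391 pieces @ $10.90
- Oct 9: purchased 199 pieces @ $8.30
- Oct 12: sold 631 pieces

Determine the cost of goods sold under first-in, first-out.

COGS = $8,961.00

Oct 5, 179 sold [FIFO — oldest first]: 153 @ $12.40 + 26 @ $10.25 = $2,163.70
Oct 12, 631 sold [FIFO — oldest first]: 97 @ $10.25 + 109 @ $11.55 + 391 @ $10.90 + 34 @ $8.30 = $6,797.30
Total COGS = $2,163.70 + $6,797.30 = $8,961.00
Ending inventory: 165 @ $8.30 = $1,369.50
Check: goods available $10,330.50 = COGS $8,961.00 + ending $1,369.50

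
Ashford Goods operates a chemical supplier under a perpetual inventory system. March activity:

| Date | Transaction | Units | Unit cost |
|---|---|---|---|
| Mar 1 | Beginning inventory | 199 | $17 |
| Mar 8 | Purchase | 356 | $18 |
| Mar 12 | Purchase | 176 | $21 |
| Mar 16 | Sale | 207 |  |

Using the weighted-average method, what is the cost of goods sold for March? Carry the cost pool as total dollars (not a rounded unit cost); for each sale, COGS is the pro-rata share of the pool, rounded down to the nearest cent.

After Mar 1: 199 on hand, pool $3,383.00 (≈ $17.0000 each)
After Mar 8: 555 on hand, pool $9,791.00 (≈ $17.6414 each)
After Mar 12: 731 on hand, pool $13,487.00 (≈ $18.4501 each)
Mar 16, sell 207: 207/731 × $13,487.00 → $3,819.16
Ending inventory (cost pool remaining) = $9,667.84
Check: goods available $13,487.00 = COGS $3,819.16 + ending $9,667.84

COGS = $3,819.16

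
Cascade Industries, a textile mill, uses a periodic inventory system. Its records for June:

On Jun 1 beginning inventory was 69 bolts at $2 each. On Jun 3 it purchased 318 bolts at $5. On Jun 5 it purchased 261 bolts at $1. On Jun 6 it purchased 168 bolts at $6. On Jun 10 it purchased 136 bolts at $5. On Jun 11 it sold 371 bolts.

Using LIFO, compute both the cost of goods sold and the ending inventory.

COGS = $1,755; ending inventory = $1,922

Jun 11, 371 sold [LIFO — newest first]: 136 @ $5 + 168 @ $6 + 67 @ $1 = $1,755
Ending inventory: 69 @ $2 + 318 @ $5 + 194 @ $1 = $1,922
Check: goods available $3,677 = COGS $1,755 + ending $1,922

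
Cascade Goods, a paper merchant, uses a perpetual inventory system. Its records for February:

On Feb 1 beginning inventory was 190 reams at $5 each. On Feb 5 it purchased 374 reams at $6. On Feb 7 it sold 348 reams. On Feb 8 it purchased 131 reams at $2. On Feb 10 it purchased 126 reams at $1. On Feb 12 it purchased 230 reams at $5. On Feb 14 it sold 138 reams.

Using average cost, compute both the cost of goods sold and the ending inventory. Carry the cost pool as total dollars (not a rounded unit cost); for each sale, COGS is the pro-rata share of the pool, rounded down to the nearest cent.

COGS = $2,512.79; ending inventory = $2,219.21

After Feb 1: 190 on hand, pool $950.00 (≈ $5.0000 each)
After Feb 5: 564 on hand, pool $3,194.00 (≈ $5.6631 each)
Feb 7, sell 348: 348/564 × $3,194.00 → $1,970.76
After Feb 8: 347 on hand, pool $1,485.24 (≈ $4.2802 each)
After Feb 10: 473 on hand, pool $1,611.24 (≈ $3.4064 each)
After Feb 12: 703 on hand, pool $2,761.24 (≈ $3.9278 each)
Feb 14, sell 138: 138/703 × $2,761.24 → $542.03
Total COGS = $1,970.76 + $542.03 = $2,512.79
Ending inventory (cost pool remaining) = $2,219.21
Check: goods available $4,732.00 = COGS $2,512.79 + ending $2,219.21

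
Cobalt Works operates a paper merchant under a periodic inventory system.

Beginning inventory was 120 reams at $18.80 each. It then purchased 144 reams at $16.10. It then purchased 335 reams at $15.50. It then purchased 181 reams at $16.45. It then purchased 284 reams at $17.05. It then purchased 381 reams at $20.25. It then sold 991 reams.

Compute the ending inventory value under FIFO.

Ending inventory = $8,959.90

Sale 1 (991) [FIFO — oldest first]: 120 @ $18.80 + 144 @ $16.10 + 335 @ $15.50 + 181 @ $16.45 + 211 @ $17.05 = $16,341.90
Ending inventory: 73 @ $17.05 + 381 @ $20.25 = $8,959.90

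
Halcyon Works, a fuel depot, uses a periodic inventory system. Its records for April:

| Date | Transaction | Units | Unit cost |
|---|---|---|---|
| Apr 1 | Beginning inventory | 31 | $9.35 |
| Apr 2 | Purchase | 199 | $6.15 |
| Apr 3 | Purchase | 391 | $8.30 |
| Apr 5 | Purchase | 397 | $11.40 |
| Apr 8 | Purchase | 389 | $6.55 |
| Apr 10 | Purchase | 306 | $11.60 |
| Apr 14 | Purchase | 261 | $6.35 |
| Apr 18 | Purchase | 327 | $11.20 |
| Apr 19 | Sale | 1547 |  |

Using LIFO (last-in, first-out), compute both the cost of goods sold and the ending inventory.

COGS = $14,426.90; ending inventory = $6,275.20

Apr 19, 1547 sold [LIFO — newest first]: 327 @ $11.20 + 261 @ $6.35 + 306 @ $11.60 + 389 @ $6.55 + 264 @ $11.40 = $14,426.90
Ending inventory: 31 @ $9.35 + 199 @ $6.15 + 391 @ $8.30 + 133 @ $11.40 = $6,275.20
Check: goods available $20,702.10 = COGS $14,426.90 + ending $6,275.20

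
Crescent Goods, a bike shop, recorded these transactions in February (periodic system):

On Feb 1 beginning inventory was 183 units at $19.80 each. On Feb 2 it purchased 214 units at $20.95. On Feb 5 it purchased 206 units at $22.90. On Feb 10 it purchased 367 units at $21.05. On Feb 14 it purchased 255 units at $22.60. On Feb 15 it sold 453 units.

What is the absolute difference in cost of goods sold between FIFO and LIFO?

FIFO COGS: 183 @ $19.80 + 214 @ $20.95 + 56 @ $22.90 = $9,389.10
LIFO COGS: 255 @ $22.60 + 198 @ $21.05 = $9,930.90
Difference = |$9,389.10 − $9,930.90| = $541.80

$541.80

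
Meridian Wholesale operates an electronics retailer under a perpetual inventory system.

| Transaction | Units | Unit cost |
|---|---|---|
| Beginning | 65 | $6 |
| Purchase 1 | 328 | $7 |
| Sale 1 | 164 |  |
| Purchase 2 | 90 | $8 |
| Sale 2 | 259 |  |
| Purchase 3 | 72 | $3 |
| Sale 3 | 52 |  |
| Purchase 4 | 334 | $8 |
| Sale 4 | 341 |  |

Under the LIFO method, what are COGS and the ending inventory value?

COGS = $5,895; ending inventory = $399

Sale 1 (164) [LIFO — newest first]: 164 @ $7 = $1,148
Sale 2 (259) [LIFO — newest first]: 90 @ $8 + 164 @ $7 + 5 @ $6 = $1,898
Sale 3 (52) [LIFO — newest first]: 52 @ $3 = $156
Sale 4 (341) [LIFO — newest first]: 334 @ $8 + 7 @ $3 = $2,693
Total COGS = $1,148 + $1,898 + $156 + $2,693 = $5,895
Ending inventory: 60 @ $6 + 13 @ $3 = $399
Check: goods available $6,294 = COGS $5,895 + ending $399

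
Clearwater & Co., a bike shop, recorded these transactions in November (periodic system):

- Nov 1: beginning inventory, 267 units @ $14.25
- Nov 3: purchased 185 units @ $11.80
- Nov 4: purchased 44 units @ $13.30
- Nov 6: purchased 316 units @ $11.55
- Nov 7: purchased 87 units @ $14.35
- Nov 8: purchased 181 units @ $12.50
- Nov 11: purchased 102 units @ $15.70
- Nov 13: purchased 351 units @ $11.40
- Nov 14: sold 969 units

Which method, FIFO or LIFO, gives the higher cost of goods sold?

FIFO

FIFO COGS: 267 @ $14.25 + 185 @ $11.80 + 44 @ $13.30 + 316 @ $11.55 + 87 @ $14.35 + 70 @ $12.50 = $12,346.20
LIFO COGS: 351 @ $11.40 + 102 @ $15.70 + 181 @ $12.50 + 87 @ $14.35 + 248 @ $11.55 = $11,978.15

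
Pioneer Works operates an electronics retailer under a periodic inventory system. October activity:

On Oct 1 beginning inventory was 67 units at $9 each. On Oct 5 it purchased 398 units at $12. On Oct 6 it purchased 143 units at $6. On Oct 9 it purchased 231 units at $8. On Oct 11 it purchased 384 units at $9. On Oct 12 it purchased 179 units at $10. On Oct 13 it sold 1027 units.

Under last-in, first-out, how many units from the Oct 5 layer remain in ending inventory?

Oct 13, 1027 sold [LIFO — newest first]: 179 @ $10 + 384 @ $9 + 231 @ $8 + 143 @ $6 + 90 @ $12 = $9,032
Ending inventory: 67 @ $9 + 308 @ $12 = $4,299

308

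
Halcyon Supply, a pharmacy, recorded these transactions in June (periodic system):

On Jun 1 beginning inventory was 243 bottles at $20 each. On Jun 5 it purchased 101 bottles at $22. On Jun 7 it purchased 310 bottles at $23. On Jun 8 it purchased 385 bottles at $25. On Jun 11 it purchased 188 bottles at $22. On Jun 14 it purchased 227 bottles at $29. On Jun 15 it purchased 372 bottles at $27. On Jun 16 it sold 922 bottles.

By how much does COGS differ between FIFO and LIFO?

$3,226

FIFO COGS: 243 @ $20 + 101 @ $22 + 310 @ $23 + 268 @ $25 = $20,912
LIFO COGS: 372 @ $27 + 227 @ $29 + 188 @ $22 + 135 @ $25 = $24,138
Difference = |$20,912 − $24,138| = $3,226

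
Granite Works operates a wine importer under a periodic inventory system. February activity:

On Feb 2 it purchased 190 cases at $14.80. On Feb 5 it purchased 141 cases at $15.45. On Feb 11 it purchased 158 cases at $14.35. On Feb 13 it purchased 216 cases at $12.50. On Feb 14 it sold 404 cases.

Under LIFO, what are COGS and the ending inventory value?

Feb 14, 404 sold [LIFO — newest first]: 216 @ $12.50 + 158 @ $14.35 + 30 @ $15.45 = $5,430.80
Ending inventory: 190 @ $14.80 + 111 @ $15.45 = $4,526.95

COGS = $5,430.80; ending inventory = $4,526.95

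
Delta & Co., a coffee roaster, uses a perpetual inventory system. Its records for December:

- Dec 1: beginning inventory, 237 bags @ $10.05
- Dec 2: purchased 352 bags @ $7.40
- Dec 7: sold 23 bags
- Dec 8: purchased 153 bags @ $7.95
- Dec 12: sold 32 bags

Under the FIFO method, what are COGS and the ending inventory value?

Dec 7, 23 sold [FIFO — oldest first]: 23 @ $10.05 = $231.15
Dec 12, 32 sold [FIFO — oldest first]: 32 @ $10.05 = $321.60
Total COGS = $231.15 + $321.60 = $552.75
Ending inventory: 182 @ $10.05 + 352 @ $7.40 + 153 @ $7.95 = $5,650.25

COGS = $552.75; ending inventory = $5,650.25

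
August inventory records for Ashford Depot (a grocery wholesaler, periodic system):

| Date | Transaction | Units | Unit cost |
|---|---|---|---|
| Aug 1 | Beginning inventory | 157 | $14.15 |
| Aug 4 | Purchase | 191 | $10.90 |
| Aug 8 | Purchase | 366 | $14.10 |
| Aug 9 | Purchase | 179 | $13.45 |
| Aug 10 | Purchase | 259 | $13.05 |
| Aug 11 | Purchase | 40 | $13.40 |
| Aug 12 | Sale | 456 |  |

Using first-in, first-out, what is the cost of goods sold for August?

COGS = $5,826.25

Aug 12, 456 sold [FIFO — oldest first]: 157 @ $14.15 + 191 @ $10.90 + 108 @ $14.10 = $5,826.25
Ending inventory: 258 @ $14.10 + 179 @ $13.45 + 259 @ $13.05 + 40 @ $13.40 = $9,961.30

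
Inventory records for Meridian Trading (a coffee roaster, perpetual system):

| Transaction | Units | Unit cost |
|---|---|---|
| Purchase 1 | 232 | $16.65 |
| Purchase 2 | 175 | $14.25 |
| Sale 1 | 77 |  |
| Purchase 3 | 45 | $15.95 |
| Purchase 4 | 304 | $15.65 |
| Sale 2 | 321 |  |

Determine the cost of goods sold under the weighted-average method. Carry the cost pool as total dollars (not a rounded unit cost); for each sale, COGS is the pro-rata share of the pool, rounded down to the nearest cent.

After Purchase 1: 232 on hand, pool $3,862.80 (≈ $16.6500 each)
After Purchase 2: 407 on hand, pool $6,356.55 (≈ $15.6181 each)
Sale 1, sell 77: 77/407 × $6,356.55 → $1,202.59
After Purchase 3: 375 on hand, pool $5,871.71 (≈ $15.6579 each)
After Purchase 4: 679 on hand, pool $10,629.31 (≈ $15.6544 each)
Sale 2, sell 321: 321/679 × $10,629.31 → $5,025.04
Total COGS = $1,202.59 + $5,025.04 = $6,227.63
Ending inventory (cost pool remaining) = $5,604.27

COGS = $6,227.63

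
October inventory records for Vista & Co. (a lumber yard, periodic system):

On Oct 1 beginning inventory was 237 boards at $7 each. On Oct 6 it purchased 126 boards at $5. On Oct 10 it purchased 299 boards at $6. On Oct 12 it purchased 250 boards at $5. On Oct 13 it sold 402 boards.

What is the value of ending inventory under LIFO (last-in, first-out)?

Ending inventory = $3,171

Oct 13, 402 sold [LIFO — newest first]: 250 @ $5 + 152 @ $6 = $2,162
Ending inventory: 237 @ $7 + 126 @ $5 + 147 @ $6 = $3,171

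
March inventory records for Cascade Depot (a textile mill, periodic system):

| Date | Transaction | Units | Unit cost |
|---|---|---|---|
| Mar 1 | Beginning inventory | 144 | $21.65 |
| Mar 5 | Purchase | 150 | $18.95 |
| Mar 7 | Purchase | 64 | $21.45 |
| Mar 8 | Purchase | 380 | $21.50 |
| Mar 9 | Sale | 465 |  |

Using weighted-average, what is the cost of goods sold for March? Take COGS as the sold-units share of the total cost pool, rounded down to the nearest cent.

Mar 9, sell 465: 465/738 × $15,502.90 → $9,768.08
Ending inventory (cost pool remaining) = $5,734.82

COGS = $9,768.08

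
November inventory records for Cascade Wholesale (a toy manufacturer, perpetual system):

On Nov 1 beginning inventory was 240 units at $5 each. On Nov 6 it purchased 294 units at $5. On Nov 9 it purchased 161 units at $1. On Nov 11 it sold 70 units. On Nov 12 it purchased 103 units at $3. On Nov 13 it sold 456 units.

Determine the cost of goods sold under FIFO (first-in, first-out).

Nov 11, 70 sold [FIFO — oldest first]: 70 @ $5 = $350
Nov 13, 456 sold [FIFO — oldest first]: 170 @ $5 + 286 @ $5 = $2,280
Total COGS = $350 + $2,280 = $2,630
Ending inventory: 8 @ $5 + 161 @ $1 + 103 @ $3 = $510

COGS = $2,630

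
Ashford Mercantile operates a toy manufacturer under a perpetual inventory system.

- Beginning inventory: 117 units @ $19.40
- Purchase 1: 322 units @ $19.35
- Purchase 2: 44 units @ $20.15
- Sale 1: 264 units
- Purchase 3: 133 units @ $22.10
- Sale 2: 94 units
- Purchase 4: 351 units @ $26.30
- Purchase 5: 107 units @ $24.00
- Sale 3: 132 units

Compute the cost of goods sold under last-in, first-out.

Sale 1 (264) [LIFO — newest first]: 44 @ $20.15 + 220 @ $19.35 = $5,143.60
Sale 2 (94) [LIFO — newest first]: 94 @ $22.10 = $2,077.40
Sale 3 (132) [LIFO — newest first]: 107 @ $24.00 + 25 @ $26.30 = $3,225.50
Total COGS = $5,143.60 + $2,077.40 + $3,225.50 = $10,446.50
Ending inventory: 117 @ $19.40 + 102 @ $19.35 + 39 @ $22.10 + 326 @ $26.30 = $13,679.20

COGS = $10,446.50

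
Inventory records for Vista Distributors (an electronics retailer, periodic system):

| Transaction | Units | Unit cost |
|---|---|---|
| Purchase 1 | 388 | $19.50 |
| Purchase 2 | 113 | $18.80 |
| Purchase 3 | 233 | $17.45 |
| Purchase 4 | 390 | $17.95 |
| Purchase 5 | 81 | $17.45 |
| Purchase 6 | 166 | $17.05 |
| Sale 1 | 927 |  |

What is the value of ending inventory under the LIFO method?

Sale 1 (927) [LIFO — newest first]: 166 @ $17.05 + 81 @ $17.45 + 390 @ $17.95 + 233 @ $17.45 + 57 @ $18.80 = $16,381.70
Ending inventory: 388 @ $19.50 + 56 @ $18.80 = $8,618.80

Ending inventory = $8,618.80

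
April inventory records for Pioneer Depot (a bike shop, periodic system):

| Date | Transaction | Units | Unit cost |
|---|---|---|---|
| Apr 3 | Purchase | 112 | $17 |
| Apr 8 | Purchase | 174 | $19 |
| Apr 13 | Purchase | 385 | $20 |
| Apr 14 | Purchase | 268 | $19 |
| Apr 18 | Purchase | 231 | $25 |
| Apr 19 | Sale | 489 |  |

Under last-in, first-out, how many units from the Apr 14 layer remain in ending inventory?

Apr 19, 489 sold [LIFO — newest first]: 231 @ $25 + 258 @ $19 = $10,677
Ending inventory: 112 @ $17 + 174 @ $19 + 385 @ $20 + 10 @ $19 = $13,100

10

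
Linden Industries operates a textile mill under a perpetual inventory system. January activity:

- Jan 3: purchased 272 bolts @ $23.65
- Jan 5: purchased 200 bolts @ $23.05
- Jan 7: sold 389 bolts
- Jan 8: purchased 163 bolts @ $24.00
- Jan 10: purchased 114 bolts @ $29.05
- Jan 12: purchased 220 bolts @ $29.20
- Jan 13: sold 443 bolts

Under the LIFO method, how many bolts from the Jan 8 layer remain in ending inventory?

Jan 7, 389 sold [LIFO — newest first]: 200 @ $23.05 + 189 @ $23.65 = $9,079.85
Jan 13, 443 sold [LIFO — newest first]: 220 @ $29.20 + 114 @ $29.05 + 109 @ $24.00 = $12,351.70
Total COGS = $9,079.85 + $12,351.70 = $21,431.55
Ending inventory: 83 @ $23.65 + 54 @ $24.00 = $3,258.95

54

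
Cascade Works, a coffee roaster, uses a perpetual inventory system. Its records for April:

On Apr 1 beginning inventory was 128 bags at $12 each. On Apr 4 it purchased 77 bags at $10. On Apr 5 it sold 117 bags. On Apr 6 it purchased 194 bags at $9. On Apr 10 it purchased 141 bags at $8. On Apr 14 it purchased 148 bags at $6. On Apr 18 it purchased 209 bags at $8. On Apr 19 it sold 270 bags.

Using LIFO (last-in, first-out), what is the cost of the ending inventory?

Ending inventory = $4,452

Apr 5, 117 sold [LIFO — newest first]: 77 @ $10 + 40 @ $12 = $1,250
Apr 19, 270 sold [LIFO — newest first]: 209 @ $8 + 61 @ $6 = $2,038
Total COGS = $1,250 + $2,038 = $3,288
Ending inventory: 88 @ $12 + 194 @ $9 + 141 @ $8 + 87 @ $6 = $4,452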